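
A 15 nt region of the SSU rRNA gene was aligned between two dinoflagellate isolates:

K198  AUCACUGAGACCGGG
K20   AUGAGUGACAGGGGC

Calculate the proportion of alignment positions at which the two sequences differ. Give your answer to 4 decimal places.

0.4000

The sequences differ at positions 3 (C/G), 5 (C/G), 9 (G/C), 11 (C/G), 12 (C/G), 15 (G/C).
There are 6 differences over 15 sites, so p = 6/15 = 0.4000.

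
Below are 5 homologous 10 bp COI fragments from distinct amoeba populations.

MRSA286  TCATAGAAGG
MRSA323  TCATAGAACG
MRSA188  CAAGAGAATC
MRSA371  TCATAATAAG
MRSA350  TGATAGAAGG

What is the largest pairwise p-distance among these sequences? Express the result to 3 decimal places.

0.700

Pairwise Hamming distances:
  MRSA286 vs MRSA323: 1
  MRSA286 vs MRSA188: 5
  MRSA286 vs MRSA371: 3
  MRSA286 vs MRSA350: 1
  MRSA323 vs MRSA188: 5
  MRSA323 vs MRSA371: 3
  MRSA323 vs MRSA350: 2
  MRSA188 vs MRSA371: 7
  MRSA188 vs MRSA350: 5
  MRSA371 vs MRSA350: 4
The largest is 7 mismatches, between MRSA188 and MRSA371; p = 7/10 = 0.700.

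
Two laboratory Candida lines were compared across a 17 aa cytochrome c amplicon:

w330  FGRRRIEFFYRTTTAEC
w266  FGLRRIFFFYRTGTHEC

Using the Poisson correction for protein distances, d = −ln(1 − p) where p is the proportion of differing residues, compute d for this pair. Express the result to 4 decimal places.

Differing sites — 3:R/L; 7:E/F; 13:T/G; 15:A/H.
p = 4/17 = 0.235294.
d = −ln(1 − 0.235294) = −ln(0.764706) = 0.2683.

0.2683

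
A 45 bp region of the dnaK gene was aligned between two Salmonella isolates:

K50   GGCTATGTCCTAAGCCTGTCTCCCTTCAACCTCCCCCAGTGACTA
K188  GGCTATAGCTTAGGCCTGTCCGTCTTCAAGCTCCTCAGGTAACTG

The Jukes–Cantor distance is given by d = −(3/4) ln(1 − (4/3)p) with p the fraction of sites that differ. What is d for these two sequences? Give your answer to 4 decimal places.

Differing sites — 7:G/A; 8:T/G; 10:C/T; 13:A/G; 21:T/C; 22:C/G; 23:C/T; 30:C/G; 35:C/T; 37:C/A; 38:A/G; 41:G/A; 45:A/G.
p = 13/45 = 0.288889.
d = −0.75 · ln(1 − (4/3)·0.288889) = −0.75 · ln(0.614815) = −0.75 · (-0.486434) = 0.3648.

0.3648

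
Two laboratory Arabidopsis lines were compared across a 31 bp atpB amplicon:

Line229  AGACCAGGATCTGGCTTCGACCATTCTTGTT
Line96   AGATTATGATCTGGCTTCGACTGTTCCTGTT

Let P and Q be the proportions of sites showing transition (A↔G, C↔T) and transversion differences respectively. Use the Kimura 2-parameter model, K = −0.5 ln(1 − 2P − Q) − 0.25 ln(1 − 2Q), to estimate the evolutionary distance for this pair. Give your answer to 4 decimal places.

Mismatches occur at site 4 (C/T, transition), site 5 (C/T, transition), site 7 (G/T, transversion), site 22 (C/T, transition), site 23 (A/G, transition), site 27 (T/C, transition).
Of the 6 differences, 5 transitions and 1 transversion over 31 sites: P = 5/31 = 0.161290, Q = 1/31 = 0.032258.
d = −0.5·ln(0.645162) − 0.25·ln(0.935484) = −0.5·(-0.438254) − 0.25·(-0.066691) = 0.2358.

0.2358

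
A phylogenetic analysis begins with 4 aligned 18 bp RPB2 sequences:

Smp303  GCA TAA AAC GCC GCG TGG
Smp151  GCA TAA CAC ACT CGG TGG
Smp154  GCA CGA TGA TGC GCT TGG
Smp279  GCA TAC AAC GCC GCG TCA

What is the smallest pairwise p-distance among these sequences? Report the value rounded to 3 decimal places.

0.167

Pairwise Hamming distances:
  Smp303 vs Smp151: 5
  Smp303 vs Smp154: 8
  Smp303 vs Smp279: 3
  Smp151 vs Smp154: 11
  Smp151 vs Smp279: 8
  Smp154 vs Smp279: 11
The smallest is 3 mismatches, between Smp303 and Smp279; p = 3/18 = 0.167.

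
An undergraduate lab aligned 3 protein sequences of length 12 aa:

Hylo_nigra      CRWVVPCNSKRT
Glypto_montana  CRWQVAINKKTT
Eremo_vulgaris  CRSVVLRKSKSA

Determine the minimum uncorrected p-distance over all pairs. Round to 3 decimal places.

0.417

Pairwise Hamming distances:
  Hylo_nigra vs Glypto_montana: 5
  Hylo_nigra vs Eremo_vulgaris: 6
  Glypto_montana vs Eremo_vulgaris: 8
The smallest is 5 mismatches, between Hylo_nigra and Glypto_montana; p = 5/12 = 0.417.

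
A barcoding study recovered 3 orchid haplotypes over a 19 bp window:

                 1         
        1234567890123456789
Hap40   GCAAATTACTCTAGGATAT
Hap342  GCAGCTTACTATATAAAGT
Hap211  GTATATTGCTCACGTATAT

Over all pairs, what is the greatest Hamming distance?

Pairwise Hamming distances:
  Hap40 vs Hap342: 7
  Hap40 vs Hap211: 6
  Hap342 vs Hap211: 11
The largest is 11, between Hap342 and Hap211.

11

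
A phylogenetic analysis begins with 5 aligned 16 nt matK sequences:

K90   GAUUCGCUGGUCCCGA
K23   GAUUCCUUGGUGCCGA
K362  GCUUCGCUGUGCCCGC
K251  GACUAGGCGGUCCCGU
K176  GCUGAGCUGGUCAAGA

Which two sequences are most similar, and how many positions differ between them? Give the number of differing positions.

3

Pairwise Hamming distances:
  K90 vs K23: 3
  K90 vs K362: 4
  K90 vs K251: 5
  K90 vs K176: 5
  K23 vs K362: 7
  K23 vs K251: 7
  K23 vs K176: 8
  K362 vs K251: 8
  K362 vs K176: 7
  K251 vs K176: 8
The smallest is 3, between K90 and K23.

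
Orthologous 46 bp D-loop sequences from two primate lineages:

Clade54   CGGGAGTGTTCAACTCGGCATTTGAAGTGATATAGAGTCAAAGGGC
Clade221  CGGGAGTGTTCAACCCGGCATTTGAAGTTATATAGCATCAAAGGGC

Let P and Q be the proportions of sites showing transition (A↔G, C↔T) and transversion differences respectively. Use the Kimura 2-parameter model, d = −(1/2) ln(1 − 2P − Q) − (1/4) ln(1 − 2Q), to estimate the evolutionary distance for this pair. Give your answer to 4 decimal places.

0.0926

The sequences differ at positions 15 (T/C, transition), 29 (G/T, transversion), 36 (A/C, transversion), 37 (G/A, transition).
Of the 4 differences, 2 transitions and 2 transversions over 46 sites: P = 2/46 = 0.043478, Q = 2/46 = 0.043478.
d = −0.5·ln(0.869566) − 0.25·ln(0.913044) = −0.5·(-0.139761) − 0.25·(-0.090971) = 0.0926.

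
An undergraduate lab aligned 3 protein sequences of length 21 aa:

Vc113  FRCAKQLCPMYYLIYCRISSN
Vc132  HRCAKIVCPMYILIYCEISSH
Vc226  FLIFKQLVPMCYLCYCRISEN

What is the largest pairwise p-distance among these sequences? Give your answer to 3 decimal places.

0.619

Pairwise Hamming distances:
  Vc113 vs Vc132: 6
  Vc113 vs Vc226: 7
  Vc132 vs Vc226: 13
The largest is 13 mismatches, between Vc132 and Vc226; p = 13/21 = 0.619.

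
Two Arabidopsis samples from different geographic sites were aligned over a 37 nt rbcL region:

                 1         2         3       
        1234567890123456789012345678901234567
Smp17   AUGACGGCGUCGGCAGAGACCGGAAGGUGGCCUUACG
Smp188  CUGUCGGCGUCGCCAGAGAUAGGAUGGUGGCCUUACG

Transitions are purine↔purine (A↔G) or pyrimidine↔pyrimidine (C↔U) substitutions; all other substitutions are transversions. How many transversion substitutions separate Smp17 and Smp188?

Differing sites — 1:A/C (Tv); 4:A/U (Tv); 13:G/C (Tv); 20:C/U (Ti); 21:C/A (Tv); 25:A/U (Tv).
Of the 6 differences, 1 transition and 5 transversions, so the answer is 5.

5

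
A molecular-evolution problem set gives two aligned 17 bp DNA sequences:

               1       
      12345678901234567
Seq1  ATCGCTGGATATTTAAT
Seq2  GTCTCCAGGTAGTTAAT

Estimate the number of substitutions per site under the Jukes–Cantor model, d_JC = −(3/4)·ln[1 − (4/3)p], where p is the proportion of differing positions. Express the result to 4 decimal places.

0.4770

The sequences differ at positions 1 (A/G), 4 (G/T), 6 (T/C), 7 (G/A), 9 (A/G), 12 (T/G).
p = 6/17 = 0.352941.
d = −0.75 · ln(1 − (4/3)·0.352941) = −0.75 · ln(0.529412) = −0.75 · (-0.635988) = 0.4770.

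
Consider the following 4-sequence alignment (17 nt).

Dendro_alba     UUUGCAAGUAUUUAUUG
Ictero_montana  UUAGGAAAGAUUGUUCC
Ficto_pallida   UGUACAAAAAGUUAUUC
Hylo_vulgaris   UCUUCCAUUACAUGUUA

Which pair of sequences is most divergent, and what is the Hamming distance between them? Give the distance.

13

Pairwise Hamming distances:
  Dendro_alba vs Ictero_montana: 8
  Dendro_alba vs Ficto_pallida: 6
  Dendro_alba vs Hylo_vulgaris: 8
  Ictero_montana vs Ficto_pallida: 9
  Ictero_montana vs Hylo_vulgaris: 13
  Ficto_pallida vs Hylo_vulgaris: 9
The largest is 13, between Ictero_montana and Hylo_vulgaris.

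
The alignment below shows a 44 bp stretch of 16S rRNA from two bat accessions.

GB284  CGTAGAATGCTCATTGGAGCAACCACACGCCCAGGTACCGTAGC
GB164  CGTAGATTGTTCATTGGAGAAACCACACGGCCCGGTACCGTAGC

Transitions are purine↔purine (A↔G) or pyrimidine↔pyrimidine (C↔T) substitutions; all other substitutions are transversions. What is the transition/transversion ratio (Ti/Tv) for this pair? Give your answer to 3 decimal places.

0.250

The sequences differ at positions 7 (A/T, transversion), 10 (C/T, transition), 20 (C/A, transversion), 30 (C/G, transversion), 33 (A/C, transversion).
Of the 5 differences, 1 transition and 4 transversions, so Ti/Tv = 1/4 = 0.250.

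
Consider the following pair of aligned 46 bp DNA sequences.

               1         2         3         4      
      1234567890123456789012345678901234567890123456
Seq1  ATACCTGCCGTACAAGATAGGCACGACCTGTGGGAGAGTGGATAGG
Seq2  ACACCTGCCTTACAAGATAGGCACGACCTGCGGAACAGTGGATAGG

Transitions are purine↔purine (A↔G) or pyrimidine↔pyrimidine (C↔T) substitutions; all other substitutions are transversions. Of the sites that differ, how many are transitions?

3

Mismatches occur at site 2 (T→C, transition), site 10 (G→T, transversion), site 31 (T→C, transition), site 34 (G→A, transition), site 36 (G→C, transversion).
Of the 5 differences, 3 transitions and 2 transversions, so the answer is 3.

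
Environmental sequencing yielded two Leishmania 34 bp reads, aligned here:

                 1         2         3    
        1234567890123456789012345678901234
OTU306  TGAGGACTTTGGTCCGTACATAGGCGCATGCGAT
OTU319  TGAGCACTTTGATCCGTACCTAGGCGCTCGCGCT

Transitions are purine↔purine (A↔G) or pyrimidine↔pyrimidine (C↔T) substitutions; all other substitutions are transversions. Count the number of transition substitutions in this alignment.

2

Differing sites — 5:G/C (Tv); 12:G/A (Ti); 20:A/C (Tv); 28:A/T (Tv); 29:T/C (Ti); 33:A/C (Tv).
Of the 6 differences, 2 transitions and 4 transversions, so the answer is 2.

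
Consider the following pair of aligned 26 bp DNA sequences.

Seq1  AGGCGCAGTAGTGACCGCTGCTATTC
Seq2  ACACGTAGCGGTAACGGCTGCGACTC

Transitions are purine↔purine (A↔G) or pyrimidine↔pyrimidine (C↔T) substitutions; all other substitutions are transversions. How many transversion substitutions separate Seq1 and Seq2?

3

Mismatches occur at site 2 (G↔C, transversion), site 3 (G↔A, transition), site 6 (C↔T, transition), site 9 (T↔C, transition), site 10 (A↔G, transition), site 13 (G↔A, transition), site 16 (C↔G, transversion), site 22 (T↔G, transversion), site 24 (T↔C, transition).
Of the 9 differences, 6 transitions and 3 transversions, so the answer is 3.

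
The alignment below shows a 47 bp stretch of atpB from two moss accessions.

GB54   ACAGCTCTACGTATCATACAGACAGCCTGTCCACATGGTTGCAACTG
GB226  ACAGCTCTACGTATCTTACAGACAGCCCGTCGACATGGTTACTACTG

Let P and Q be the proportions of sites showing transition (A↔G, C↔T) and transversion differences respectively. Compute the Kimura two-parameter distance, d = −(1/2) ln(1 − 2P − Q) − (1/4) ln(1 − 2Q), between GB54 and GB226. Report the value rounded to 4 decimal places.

Mismatches occur at site 16 (A→T, transversion), site 28 (T→C, transition), site 32 (C→G, transversion), site 41 (G→A, transition), site 43 (A→T, transversion).
Of the 5 differences, 2 transitions and 3 transversions over 47 sites: P = 2/47 = 0.042553, Q = 3/47 = 0.063830.
d = −0.5·ln(0.851064) − 0.25·ln(0.872340) = −0.5·(-0.161268) − 0.25·(-0.136576) = 0.1148.

0.1148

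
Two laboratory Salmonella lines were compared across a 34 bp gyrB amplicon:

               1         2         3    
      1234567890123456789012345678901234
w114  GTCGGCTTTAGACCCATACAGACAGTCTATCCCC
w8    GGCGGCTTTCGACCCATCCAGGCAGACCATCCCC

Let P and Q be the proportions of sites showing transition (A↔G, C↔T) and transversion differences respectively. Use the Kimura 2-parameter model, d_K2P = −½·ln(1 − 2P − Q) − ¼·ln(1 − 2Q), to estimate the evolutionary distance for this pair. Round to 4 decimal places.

0.2012

Differing sites — 2:T/G (Tv); 10:A/C (Tv); 18:A/C (Tv); 22:A/G (Ti); 26:T/A (Tv); 28:T/C (Ti).
Of the 6 differences, 2 transitions and 4 transversions over 34 sites: P = 2/34 = 0.058824, Q = 4/34 = 0.117647.
d = −0.5·ln(0.764705) − 0.25·ln(0.764706) = −0.5·(-0.268265) − 0.25·(-0.268264) = 0.2012.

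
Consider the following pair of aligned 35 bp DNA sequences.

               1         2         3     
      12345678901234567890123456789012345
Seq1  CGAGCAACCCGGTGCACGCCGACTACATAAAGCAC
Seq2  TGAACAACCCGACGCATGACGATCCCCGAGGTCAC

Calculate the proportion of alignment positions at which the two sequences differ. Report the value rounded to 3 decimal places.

0.400

Differing sites — 1:C/T; 4:G/A; 12:G/A; 13:T/C; 17:C/T; 19:C/A; 23:C/T; 24:T/C; 25:A/C; 27:A/C; 28:T/G; 30:A/G; 31:A/G; 32:G/T.
There are 14 differences over 35 sites, so p = 14/35 = 0.400.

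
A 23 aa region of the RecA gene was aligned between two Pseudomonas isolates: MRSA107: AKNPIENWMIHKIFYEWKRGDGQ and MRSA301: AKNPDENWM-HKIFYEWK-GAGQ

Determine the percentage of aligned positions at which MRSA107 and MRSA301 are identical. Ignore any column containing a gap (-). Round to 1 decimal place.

90.5%

Excluding the 2 gap columns leaves 21 comparable sites.
Mismatches occur at site 5 (I↔D), site 21 (D↔A).
19 of the 21 comparable sites match, so the percent identity is 19/21 × 100 = 90.5%.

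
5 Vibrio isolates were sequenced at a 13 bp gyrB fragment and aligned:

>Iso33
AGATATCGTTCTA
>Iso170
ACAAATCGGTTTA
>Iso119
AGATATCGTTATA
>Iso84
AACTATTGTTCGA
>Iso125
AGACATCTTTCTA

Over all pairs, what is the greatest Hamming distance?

7

Pairwise Hamming distances:
  Iso33 vs Iso170: 4
  Iso33 vs Iso119: 1
  Iso33 vs Iso84: 4
  Iso33 vs Iso125: 2
  Iso170 vs Iso119: 4
  Iso170 vs Iso84: 7
  Iso170 vs Iso125: 5
  Iso119 vs Iso84: 5
  Iso119 vs Iso125: 3
  Iso84 vs Iso125: 6
The largest is 7, between Iso170 and Iso84.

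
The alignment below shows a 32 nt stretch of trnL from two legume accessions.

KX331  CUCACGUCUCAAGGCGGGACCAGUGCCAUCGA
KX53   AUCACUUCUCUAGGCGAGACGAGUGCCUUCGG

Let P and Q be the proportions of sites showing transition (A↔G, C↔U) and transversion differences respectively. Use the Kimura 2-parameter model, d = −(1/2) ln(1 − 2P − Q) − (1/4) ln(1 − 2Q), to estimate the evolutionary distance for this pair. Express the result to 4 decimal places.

0.2588

Differing sites — 1:C/A (Tv); 6:G/U (Tv); 11:A/U (Tv); 17:G/A (Ti); 21:C/G (Tv); 28:A/U (Tv); 32:A/G (Ti).
Of the 7 differences, 2 transitions and 5 transversions over 32 sites: P = 2/32 = 0.062500, Q = 5/32 = 0.156250.
d = −0.5·ln(0.718750) − 0.25·ln(0.687500) = −0.5·(-0.330242) − 0.25·(-0.374693) = 0.2588.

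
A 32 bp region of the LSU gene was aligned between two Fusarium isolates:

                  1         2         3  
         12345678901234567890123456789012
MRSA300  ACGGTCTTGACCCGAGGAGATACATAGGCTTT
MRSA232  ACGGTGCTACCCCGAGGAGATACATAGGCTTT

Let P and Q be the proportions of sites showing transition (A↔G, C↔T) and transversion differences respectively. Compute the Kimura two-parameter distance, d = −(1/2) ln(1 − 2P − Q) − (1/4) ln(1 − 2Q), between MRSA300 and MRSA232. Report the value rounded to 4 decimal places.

0.1372

Mismatches occur at site 6 (C/G, transversion), site 7 (T/C, transition), site 9 (G/A, transition), site 10 (A/C, transversion).
Of the 4 differences, 2 transitions and 2 transversions over 32 sites: P = 2/32 = 0.062500, Q = 2/32 = 0.062500.
d = −0.5·ln(0.812500) − 0.25·ln(0.875000) = −0.5·(-0.207639) − 0.25·(-0.133531) = 0.1372.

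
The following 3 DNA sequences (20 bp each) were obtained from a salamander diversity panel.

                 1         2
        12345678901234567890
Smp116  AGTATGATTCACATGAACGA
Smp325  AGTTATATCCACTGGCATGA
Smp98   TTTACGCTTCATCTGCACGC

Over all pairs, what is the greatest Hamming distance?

12

Pairwise Hamming distances:
  Smp116 vs Smp325: 8
  Smp116 vs Smp98: 8
  Smp325 vs Smp98: 12
The largest is 12, between Smp325 and Smp98.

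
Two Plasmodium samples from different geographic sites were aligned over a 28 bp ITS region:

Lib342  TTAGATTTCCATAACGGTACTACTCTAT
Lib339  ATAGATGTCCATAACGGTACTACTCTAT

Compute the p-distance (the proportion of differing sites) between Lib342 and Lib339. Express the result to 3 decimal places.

0.071

Differing sites — 1:T/A; 7:T/G.
There are 2 differences over 28 sites, so p = 2/28 = 0.071.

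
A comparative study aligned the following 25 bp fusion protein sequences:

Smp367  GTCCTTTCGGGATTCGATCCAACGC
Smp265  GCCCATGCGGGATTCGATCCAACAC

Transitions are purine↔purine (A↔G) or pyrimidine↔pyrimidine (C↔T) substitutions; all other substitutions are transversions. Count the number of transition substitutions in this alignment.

2

Mismatches occur at site 2 (T↔C, transition), site 5 (T↔A, transversion), site 7 (T↔G, transversion), site 24 (G↔A, transition).
Of the 4 differences, 2 transitions and 2 transversions, so the answer is 2.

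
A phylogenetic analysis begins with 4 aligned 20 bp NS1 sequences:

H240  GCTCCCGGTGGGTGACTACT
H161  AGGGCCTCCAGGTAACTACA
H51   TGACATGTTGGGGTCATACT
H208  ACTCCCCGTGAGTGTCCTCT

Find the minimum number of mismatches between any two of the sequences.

6

Pairwise Hamming distances:
  H240 vs H161: 10
  H240 vs H51: 10
  H240 vs H208: 6
  H161 vs H51: 14
  H161 vs H208: 13
  H51 vs H208: 14
The smallest is 6, between H240 and H208.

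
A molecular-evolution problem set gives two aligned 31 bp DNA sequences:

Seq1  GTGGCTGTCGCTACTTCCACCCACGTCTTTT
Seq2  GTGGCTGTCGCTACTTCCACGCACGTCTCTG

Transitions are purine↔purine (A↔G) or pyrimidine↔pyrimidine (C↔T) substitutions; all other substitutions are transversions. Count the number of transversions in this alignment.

Mismatches occur at site 21 (C→G, transversion), site 29 (T→C, transition), site 31 (T→G, transversion).
Of the 3 differences, 1 transition and 2 transversions, so the answer is 2.

2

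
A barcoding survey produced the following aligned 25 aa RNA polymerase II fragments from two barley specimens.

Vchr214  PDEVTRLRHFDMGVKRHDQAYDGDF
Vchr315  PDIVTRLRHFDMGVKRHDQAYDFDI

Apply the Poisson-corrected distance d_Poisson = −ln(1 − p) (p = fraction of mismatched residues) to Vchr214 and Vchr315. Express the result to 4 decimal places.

0.1278

Mismatches occur at site 3 (E/I), site 23 (G/F), site 25 (F/I).
p = 3/25 = 0.120000.
d = −ln(1 − 0.120000) = −ln(0.880000) = 0.1278.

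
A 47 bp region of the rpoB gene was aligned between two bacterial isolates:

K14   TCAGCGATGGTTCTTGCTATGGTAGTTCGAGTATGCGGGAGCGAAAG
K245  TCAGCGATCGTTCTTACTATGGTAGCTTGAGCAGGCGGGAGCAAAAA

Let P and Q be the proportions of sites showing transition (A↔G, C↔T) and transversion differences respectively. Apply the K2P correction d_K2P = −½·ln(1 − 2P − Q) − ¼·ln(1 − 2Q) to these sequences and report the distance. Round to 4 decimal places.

0.1991

The sequences differ at positions 9 (G/C, transversion), 16 (G/A, transition), 26 (T/C, transition), 28 (C/T, transition), 32 (T/C, transition), 34 (T/G, transversion), 43 (G/A, transition), 47 (G/A, transition).
Of the 8 differences, 6 transitions and 2 transversions over 47 sites: P = 6/47 = 0.127660, Q = 2/47 = 0.042553.
d = −0.5·ln(0.702127) − 0.25·ln(0.914894) = −0.5·(-0.353641) − 0.25·(-0.088947) = 0.1991.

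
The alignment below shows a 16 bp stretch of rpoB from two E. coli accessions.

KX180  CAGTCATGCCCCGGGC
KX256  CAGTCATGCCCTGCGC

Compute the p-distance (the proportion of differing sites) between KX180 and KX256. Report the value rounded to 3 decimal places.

The sequences differ at positions 12 (C/T), 14 (G/C).
There are 2 differences over 16 sites, so p = 2/16 = 0.125.

0.125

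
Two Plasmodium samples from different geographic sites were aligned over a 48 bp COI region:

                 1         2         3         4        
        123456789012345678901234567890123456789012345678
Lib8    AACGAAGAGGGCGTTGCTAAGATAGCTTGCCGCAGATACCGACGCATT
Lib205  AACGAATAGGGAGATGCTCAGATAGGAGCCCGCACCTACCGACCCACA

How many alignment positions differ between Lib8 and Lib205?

The sequences differ at positions 7 (G/T), 12 (C/A), 14 (T/A), 19 (A/C), 26 (C/G), 27 (T/A), 28 (T/G), 29 (G/C), 35 (G/C), 36 (A/C), 44 (G/C), 47 (T/C), 48 (T/A).
That gives 13 mismatches out of 48 aligned sites, so the Hamming distance is 13.

13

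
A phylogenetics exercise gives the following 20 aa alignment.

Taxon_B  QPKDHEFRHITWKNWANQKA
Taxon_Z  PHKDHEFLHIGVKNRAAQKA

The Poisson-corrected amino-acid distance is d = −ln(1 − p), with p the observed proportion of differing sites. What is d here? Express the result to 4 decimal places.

0.4308

Mismatches occur at site 1 (Q→P), site 2 (P→H), site 8 (R→L), site 11 (T→G), site 12 (W→V), site 15 (W→R), site 17 (N→A).
p = 7/20 = 0.350000.
d = −ln(1 − 0.350000) = −ln(0.650000) = 0.4308.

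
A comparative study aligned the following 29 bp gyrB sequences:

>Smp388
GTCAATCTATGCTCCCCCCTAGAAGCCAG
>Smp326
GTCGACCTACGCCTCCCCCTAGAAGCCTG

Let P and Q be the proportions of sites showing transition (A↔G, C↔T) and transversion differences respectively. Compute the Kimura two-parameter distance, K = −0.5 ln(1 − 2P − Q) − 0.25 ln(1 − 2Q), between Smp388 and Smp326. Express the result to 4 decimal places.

The sequences differ at positions 4 (A/G, transition), 6 (T/C, transition), 10 (T/C, transition), 13 (T/C, transition), 14 (C/T, transition), 28 (A/T, transversion).
Of the 6 differences, 5 transitions and 1 transversion over 29 sites: P = 5/29 = 0.172414, Q = 1/29 = 0.034483.
d = −0.5·ln(0.620689) − 0.25·ln(0.931034) = −0.5·(-0.476925) − 0.25·(-0.071459) = 0.2563.

0.2563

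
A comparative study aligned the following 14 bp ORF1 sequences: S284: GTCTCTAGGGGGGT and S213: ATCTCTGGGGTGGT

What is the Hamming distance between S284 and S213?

The sequences differ at positions 1 (G/A), 7 (A/G), 11 (G/T).
That gives 3 mismatches out of 14 aligned sites, so the Hamming distance is 3.

3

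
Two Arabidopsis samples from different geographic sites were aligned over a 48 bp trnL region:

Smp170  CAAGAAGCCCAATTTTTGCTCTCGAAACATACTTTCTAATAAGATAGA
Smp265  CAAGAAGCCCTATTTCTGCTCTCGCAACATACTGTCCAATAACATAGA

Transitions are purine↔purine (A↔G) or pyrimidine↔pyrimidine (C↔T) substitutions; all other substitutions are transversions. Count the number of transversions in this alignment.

Differing sites — 11:A/T (Tv); 16:T/C (Ti); 25:A/C (Tv); 34:T/G (Tv); 37:T/C (Ti); 43:G/C (Tv).
Of the 6 differences, 2 transitions and 4 transversions, so the answer is 4.

4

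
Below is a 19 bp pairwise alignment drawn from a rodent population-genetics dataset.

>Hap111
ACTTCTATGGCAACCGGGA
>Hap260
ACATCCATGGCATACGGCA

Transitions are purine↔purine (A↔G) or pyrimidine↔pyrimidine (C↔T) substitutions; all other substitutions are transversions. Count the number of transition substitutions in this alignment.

1

Differing sites — 3:T/A (Tv); 6:T/C (Ti); 13:A/T (Tv); 14:C/A (Tv); 18:G/C (Tv).
Of the 5 differences, 1 transition and 4 transversions, so the answer is 1.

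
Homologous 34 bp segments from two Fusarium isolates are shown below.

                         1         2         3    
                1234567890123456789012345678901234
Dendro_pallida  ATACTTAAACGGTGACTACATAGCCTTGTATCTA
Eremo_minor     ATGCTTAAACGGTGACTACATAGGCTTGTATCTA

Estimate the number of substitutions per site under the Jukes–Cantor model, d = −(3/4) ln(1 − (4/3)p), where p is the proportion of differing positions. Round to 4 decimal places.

0.0613

Differing sites — 3:A/G; 24:C/G.
p = 2/34 = 0.058824.
d = −0.75 · ln(1 − (4/3)·0.058824) = −0.75 · ln(0.921568) = −0.75 · (-0.081679) = 0.0613.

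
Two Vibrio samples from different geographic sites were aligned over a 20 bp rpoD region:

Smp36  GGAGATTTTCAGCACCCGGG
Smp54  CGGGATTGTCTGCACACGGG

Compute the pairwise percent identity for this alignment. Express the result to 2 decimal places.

Differing sites — 1:G/C; 3:A/G; 8:T/G; 11:A/T; 16:C/A.
15 of the 20 sites match, so the percent identity is 15/20 × 100 = 75.00%.

75.00%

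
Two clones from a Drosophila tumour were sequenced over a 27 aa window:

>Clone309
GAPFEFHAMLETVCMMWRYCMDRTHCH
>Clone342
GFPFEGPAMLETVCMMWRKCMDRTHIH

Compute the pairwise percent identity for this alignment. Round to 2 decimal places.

81.48%

The sequences differ at positions 2 (A/F), 6 (F/G), 7 (H/P), 19 (Y/K), 26 (C/I).
22 of the 27 sites match, so the percent identity is 22/27 × 100 = 81.48%.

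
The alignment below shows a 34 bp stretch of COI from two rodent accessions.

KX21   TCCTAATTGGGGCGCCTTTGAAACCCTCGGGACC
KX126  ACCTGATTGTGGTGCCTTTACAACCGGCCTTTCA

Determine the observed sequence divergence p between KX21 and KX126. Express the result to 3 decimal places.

Differing sites — 1:T/A; 5:A/G; 10:G/T; 13:C/T; 20:G/A; 21:A/C; 26:C/G; 27:T/G; 29:G/C; 30:G/T; 31:G/T; 32:A/T; 34:C/A.
There are 13 differences over 34 sites, so p = 13/34 = 0.382.

0.382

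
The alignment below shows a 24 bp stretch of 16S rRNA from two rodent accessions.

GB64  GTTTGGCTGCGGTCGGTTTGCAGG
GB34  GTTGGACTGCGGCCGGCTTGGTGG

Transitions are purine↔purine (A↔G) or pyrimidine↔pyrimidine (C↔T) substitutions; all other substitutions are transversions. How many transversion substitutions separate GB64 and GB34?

Differing sites — 4:T/G (Tv); 6:G/A (Ti); 13:T/C (Ti); 17:T/C (Ti); 21:C/G (Tv); 22:A/T (Tv).
Of the 6 differences, 3 transitions and 3 transversions, so the answer is 3.

3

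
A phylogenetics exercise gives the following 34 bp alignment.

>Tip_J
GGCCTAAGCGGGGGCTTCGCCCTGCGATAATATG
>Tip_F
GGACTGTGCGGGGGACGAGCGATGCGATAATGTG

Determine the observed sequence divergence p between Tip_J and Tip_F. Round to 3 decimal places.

0.294

Differing sites — 3:C/A; 6:A/G; 7:A/T; 15:C/A; 16:T/C; 17:T/G; 18:C/A; 21:C/G; 22:C/A; 32:A/G.
There are 10 differences over 34 sites, so p = 10/34 = 0.294.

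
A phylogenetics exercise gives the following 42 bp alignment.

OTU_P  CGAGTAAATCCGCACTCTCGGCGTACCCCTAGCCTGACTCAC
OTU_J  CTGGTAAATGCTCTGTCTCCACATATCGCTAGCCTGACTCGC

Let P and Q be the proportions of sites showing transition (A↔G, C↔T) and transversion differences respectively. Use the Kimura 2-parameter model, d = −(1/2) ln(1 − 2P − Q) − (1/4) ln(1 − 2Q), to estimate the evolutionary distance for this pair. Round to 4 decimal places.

The sequences differ at positions 2 (G/T, transversion), 3 (A/G, transition), 10 (C/G, transversion), 12 (G/T, transversion), 14 (A/T, transversion), 15 (C/G, transversion), 20 (G/C, transversion), 21 (G/A, transition), 23 (G/A, transition), 26 (C/T, transition), 28 (C/G, transversion), 41 (A/G, transition).
Of the 12 differences, 5 transitions and 7 transversions over 42 sites: P = 5/42 = 0.119048, Q = 7/42 = 0.166667.
d = −0.5·ln(0.595237) − 0.25·ln(0.666666) = −0.5·(-0.518796) − 0.25·(-0.405466) = 0.3608.

0.3608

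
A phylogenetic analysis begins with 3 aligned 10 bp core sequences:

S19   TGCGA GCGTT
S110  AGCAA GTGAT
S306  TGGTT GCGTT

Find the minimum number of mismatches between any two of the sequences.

3

Pairwise Hamming distances:
  S19 vs S110: 4
  S19 vs S306: 3
  S110 vs S306: 6
The smallest is 3, between S19 and S306.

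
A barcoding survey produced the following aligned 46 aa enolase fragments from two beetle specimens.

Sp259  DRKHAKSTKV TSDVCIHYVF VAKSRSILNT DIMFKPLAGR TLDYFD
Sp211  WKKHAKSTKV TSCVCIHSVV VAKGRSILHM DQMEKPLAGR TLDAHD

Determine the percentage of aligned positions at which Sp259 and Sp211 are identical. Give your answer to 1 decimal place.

73.9%

Differing sites — 1:D/W; 2:R/K; 13:D/C; 18:Y/S; 20:F/V; 24:S/G; 29:N/H; 30:T/M; 32:I/Q; 34:F/E; 44:Y/A; 45:F/H.
34 of the 46 sites match, so the percent identity is 34/46 × 100 = 73.9%.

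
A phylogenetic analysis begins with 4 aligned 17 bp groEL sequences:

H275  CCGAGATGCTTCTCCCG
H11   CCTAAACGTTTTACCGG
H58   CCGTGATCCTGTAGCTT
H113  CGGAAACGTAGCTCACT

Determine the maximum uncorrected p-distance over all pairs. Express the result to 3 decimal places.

0.706

Pairwise Hamming distances:
  H275 vs H11: 7
  H275 vs H58: 8
  H275 vs H113: 8
  H11 vs H58: 10
  H11 vs H113: 9
  H58 vs H113: 12
The largest is 12 mismatches, between H58 and H113; p = 12/17 = 0.706.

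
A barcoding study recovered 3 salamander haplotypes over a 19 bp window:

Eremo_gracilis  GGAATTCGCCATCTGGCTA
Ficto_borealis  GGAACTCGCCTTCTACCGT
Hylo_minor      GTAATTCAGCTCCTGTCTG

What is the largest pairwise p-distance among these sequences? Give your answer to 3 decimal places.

Pairwise Hamming distances:
  Eremo_gracilis vs Ficto_borealis: 6
  Eremo_gracilis vs Hylo_minor: 7
  Ficto_borealis vs Hylo_minor: 9
The largest is 9 mismatches, between Ficto_borealis and Hylo_minor; p = 9/19 = 0.474.

0.474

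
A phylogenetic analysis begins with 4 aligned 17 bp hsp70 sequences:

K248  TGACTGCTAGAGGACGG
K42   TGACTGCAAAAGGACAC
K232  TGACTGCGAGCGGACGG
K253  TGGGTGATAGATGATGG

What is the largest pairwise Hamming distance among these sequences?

9

Pairwise Hamming distances:
  K248 vs K42: 4
  K248 vs K232: 2
  K248 vs K253: 5
  K42 vs K232: 5
  K42 vs K253: 9
  K232 vs K253: 7
The largest is 9, between K42 and K253.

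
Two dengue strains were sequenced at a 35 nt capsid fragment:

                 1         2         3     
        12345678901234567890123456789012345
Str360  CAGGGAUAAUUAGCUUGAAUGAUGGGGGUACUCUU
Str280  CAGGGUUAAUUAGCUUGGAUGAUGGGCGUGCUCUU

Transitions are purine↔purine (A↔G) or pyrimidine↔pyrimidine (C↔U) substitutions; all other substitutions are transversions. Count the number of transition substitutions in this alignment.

Differing sites — 6:A/U (Tv); 18:A/G (Ti); 27:G/C (Tv); 30:A/G (Ti).
Of the 4 differences, 2 transitions and 2 transversions, so the answer is 2.

2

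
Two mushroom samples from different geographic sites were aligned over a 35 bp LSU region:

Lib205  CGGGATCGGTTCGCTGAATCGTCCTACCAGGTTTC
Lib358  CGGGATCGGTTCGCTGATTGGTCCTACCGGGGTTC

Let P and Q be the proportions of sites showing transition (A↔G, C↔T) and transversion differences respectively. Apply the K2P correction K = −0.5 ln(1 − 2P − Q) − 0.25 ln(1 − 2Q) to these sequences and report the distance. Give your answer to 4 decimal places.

0.1241

Mismatches occur at site 18 (A/T, transversion), site 20 (C/G, transversion), site 29 (A/G, transition), site 32 (T/G, transversion).
Of the 4 differences, 1 transition and 3 transversions over 35 sites: P = 1/35 = 0.028571, Q = 3/35 = 0.085714.
d = −0.5·ln(0.857144) − 0.25·ln(0.828572) = −0.5·(-0.154149) − 0.25·(-0.188052) = 0.1241.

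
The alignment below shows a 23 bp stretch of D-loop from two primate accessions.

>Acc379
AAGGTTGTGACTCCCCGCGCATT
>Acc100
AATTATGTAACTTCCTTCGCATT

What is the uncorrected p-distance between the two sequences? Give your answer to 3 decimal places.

0.304

The sequences differ at positions 3 (G/T), 4 (G/T), 5 (T/A), 9 (G/A), 13 (C/T), 16 (C/T), 17 (G/T).
There are 7 differences over 23 sites, so p = 7/23 = 0.304.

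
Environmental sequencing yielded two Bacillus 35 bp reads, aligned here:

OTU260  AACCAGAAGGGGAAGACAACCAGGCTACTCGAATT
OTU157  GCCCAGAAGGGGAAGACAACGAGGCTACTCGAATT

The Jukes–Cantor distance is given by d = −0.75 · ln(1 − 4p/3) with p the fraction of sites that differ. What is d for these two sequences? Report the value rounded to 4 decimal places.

Differing sites — 1:A/G; 2:A/C; 21:C/G.
p = 3/35 = 0.085714.
d = −0.75 · ln(1 − (4/3)·0.085714) = −0.75 · ln(0.885715) = −0.75 · (-0.121360) = 0.0910.

0.0910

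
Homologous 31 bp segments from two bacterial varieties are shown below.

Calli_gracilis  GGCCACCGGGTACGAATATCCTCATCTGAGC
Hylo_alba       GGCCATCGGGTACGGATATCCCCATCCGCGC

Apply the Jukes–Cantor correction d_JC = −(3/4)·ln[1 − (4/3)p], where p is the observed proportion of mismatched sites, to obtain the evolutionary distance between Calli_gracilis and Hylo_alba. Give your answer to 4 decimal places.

0.1816

Differing sites — 6:C/T; 15:A/G; 22:T/C; 27:T/C; 29:A/C.
p = 5/31 = 0.161290.
d = −0.75 · ln(1 − (4/3)·0.161290) = −0.75 · ln(0.784947) = −0.75 · (-0.242139) = 0.1816.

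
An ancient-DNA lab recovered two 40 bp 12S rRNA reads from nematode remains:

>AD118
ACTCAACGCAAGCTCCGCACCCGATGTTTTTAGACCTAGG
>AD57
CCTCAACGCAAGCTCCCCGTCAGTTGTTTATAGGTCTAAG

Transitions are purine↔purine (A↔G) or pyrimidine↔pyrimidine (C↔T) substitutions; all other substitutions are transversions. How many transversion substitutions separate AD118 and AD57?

The sequences differ at positions 1 (A/C, transversion), 17 (G/C, transversion), 19 (A/G, transition), 20 (C/T, transition), 22 (C/A, transversion), 24 (A/T, transversion), 30 (T/A, transversion), 34 (A/G, transition), 35 (C/T, transition), 39 (G/A, transition).
Of the 10 differences, 5 transitions and 5 transversions, so the answer is 5.

5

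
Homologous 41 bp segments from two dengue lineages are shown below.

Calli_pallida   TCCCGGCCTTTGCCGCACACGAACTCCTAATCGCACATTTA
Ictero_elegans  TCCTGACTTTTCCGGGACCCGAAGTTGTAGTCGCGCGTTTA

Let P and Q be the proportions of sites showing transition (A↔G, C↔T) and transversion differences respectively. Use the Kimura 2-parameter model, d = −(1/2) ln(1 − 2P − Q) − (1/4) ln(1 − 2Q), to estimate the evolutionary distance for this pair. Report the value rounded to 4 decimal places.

0.4211

The sequences differ at positions 4 (C/T, transition), 6 (G/A, transition), 8 (C/T, transition), 12 (G/C, transversion), 14 (C/G, transversion), 16 (C/G, transversion), 19 (A/C, transversion), 24 (C/G, transversion), 26 (C/T, transition), 27 (C/G, transversion), 30 (A/G, transition), 35 (A/G, transition), 37 (A/G, transition).
Of the 13 differences, 7 transitions and 6 transversions over 41 sites: P = 7/41 = 0.170732, Q = 6/41 = 0.146341.
d = −0.5·ln(0.512195) − 0.25·ln(0.707318) = −0.5·(-0.669050) − 0.25·(-0.346275) = 0.4211.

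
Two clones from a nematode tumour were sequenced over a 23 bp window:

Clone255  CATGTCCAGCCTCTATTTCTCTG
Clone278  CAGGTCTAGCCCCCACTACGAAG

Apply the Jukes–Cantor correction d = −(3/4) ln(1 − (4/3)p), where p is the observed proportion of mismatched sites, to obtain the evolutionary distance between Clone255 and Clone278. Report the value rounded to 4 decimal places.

The sequences differ at positions 3 (T/G), 7 (C/T), 12 (T/C), 14 (T/C), 16 (T/C), 18 (T/A), 20 (T/G), 21 (C/A), 22 (T/A).
p = 9/23 = 0.391304.
d = −0.75 · ln(1 − (4/3)·0.391304) = −0.75 · ln(0.478261) = −0.75 · (-0.737599) = 0.5532.

0.5532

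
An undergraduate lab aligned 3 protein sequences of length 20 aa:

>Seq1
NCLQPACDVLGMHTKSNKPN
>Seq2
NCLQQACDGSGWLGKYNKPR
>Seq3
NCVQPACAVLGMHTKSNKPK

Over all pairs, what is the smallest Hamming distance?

3

Pairwise Hamming distances:
  Seq1 vs Seq2: 8
  Seq1 vs Seq3: 3
  Seq2 vs Seq3: 10
The smallest is 3, between Seq1 and Seq3.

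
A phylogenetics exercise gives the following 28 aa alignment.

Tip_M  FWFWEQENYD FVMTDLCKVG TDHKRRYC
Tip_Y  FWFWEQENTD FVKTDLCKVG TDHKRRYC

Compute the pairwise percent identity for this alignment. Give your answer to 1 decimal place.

92.9%

Mismatches occur at site 9 (Y↔T), site 13 (M↔K).
26 of the 28 sites match, so the percent identity is 26/28 × 100 = 92.9%.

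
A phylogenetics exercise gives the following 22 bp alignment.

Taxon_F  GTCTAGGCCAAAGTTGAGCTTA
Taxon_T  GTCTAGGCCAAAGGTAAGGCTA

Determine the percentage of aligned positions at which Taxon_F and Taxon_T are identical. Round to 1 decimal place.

Differing sites — 14:T/G; 16:G/A; 19:C/G; 20:T/C.
18 of the 22 sites match, so the percent identity is 18/22 × 100 = 81.8%.

81.8%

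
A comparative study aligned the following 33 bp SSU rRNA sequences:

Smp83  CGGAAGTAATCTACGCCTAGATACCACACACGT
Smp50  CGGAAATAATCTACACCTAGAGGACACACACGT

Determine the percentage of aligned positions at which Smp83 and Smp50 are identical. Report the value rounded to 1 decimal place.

Mismatches occur at site 6 (G→A), site 15 (G→A), site 22 (T→G), site 23 (A→G), site 24 (C→A).
28 of the 33 sites match, so the percent identity is 28/33 × 100 = 84.8%.

84.8%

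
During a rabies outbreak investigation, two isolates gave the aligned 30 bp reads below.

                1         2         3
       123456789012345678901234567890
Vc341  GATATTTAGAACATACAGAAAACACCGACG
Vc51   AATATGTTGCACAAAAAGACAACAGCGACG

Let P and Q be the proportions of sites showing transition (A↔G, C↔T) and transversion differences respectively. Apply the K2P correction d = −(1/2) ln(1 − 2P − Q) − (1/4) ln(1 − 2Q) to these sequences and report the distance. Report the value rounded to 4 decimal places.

0.3355

Mismatches occur at site 1 (G/A, transition), site 6 (T/G, transversion), site 8 (A/T, transversion), site 10 (A/C, transversion), site 14 (T/A, transversion), site 16 (C/A, transversion), site 20 (A/C, transversion), site 25 (C/G, transversion).
Of the 8 differences, 1 transition and 7 transversions over 30 sites: P = 1/30 = 0.033333, Q = 7/30 = 0.233333.
d = −0.5·ln(0.700001) − 0.25·ln(0.533334) = −0.5·(-0.356674) − 0.25·(-0.628607) = 0.3355.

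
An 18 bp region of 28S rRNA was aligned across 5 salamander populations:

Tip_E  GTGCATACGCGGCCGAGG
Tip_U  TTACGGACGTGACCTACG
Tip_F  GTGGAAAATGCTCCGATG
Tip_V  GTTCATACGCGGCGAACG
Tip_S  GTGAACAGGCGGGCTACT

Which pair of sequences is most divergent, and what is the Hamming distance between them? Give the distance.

12

Pairwise Hamming distances:
  Tip_E vs Tip_U: 8
  Tip_E vs Tip_F: 8
  Tip_E vs Tip_V: 4
  Tip_E vs Tip_S: 7
  Tip_U vs Tip_F: 12
  Tip_U vs Tip_V: 8
  Tip_U vs Tip_S: 10
  Tip_F vs Tip_V: 11
  Tip_F vs Tip_S: 11
  Tip_V vs Tip_S: 8
The largest is 12, between Tip_U and Tip_F.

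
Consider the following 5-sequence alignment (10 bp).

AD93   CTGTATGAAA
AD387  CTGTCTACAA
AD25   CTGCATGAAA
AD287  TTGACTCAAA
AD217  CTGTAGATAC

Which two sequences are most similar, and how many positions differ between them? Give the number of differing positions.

1

Pairwise Hamming distances:
  AD93 vs AD387: 3
  AD93 vs AD25: 1
  AD93 vs AD287: 4
  AD93 vs AD217: 4
  AD387 vs AD25: 4
  AD387 vs AD287: 4
  AD387 vs AD217: 4
  AD25 vs AD287: 4
  AD25 vs AD217: 5
  AD287 vs AD217: 7
The smallest is 1, between AD93 and AD25.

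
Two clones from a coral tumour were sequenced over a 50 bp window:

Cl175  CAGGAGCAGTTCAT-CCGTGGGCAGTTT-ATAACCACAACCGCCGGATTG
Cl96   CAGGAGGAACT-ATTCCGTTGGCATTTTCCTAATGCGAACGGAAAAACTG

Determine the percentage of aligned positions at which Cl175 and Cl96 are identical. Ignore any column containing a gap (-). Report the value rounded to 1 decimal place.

66.0%

Excluding the 3 gap columns leaves 47 comparable sites.
The sequences differ at positions 7 (C/G), 9 (G/A), 10 (T/C), 20 (G/T), 25 (G/T), 30 (A/C), 34 (C/T), 35 (C/G), 36 (A/C), 37 (C/G), 41 (C/G), 43 (C/A), 44 (C/A), 45 (G/A), 46 (G/A), 48 (T/C).
31 of the 47 comparable sites match, so the percent identity is 31/47 × 100 = 66.0%.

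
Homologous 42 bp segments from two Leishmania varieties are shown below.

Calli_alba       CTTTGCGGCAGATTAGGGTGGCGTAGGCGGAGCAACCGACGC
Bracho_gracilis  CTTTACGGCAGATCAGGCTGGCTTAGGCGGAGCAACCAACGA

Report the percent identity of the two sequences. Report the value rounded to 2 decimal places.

85.71%

The sequences differ at positions 5 (G/A), 14 (T/C), 18 (G/C), 23 (G/T), 38 (G/A), 42 (C/A).
36 of the 42 sites match, so the percent identity is 36/42 × 100 = 85.71%.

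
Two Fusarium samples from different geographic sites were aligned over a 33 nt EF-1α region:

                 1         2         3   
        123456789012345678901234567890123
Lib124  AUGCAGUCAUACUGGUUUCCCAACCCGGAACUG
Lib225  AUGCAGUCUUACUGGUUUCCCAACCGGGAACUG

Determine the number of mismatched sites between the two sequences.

Differing sites — 9:A/U; 26:C/G.
That gives 2 mismatches out of 33 aligned sites, so the Hamming distance is 2.

2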